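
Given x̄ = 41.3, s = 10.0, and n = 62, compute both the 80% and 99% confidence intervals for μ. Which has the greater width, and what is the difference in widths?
99% CI is wider by 3.46

df = 61
80% CI: t* = 1.296, (39.65, 42.95), width = 2 · t* · s/√n = 3.29
99% CI: t* = 2.659, (37.92, 44.68), width = 2 · t* · s/√n = 6.75

The 99% CI is wider by 6.75 - 3.29 = 3.46.
Higher confidence requires a wider interval.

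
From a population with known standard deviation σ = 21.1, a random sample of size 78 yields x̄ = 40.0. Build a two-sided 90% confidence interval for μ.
(36.07, 43.93)

z-interval (σ known):
z* = 1.645 for 90% confidence

Margin of error = z* · σ/√n = 1.645 · 21.1/√78 = 3.93

CI: (40.0 - 3.93, 40.0 + 3.93) = (36.07, 43.93)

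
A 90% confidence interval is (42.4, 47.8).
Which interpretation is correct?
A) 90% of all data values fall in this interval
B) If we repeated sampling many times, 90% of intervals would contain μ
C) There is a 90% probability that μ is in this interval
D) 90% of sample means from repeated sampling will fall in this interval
B

A) Wrong — a CI is about the parameter μ, not individual data values.
B) Correct — this is the frequentist long-run coverage interpretation.
C) Wrong — μ is fixed; the randomness lives in the interval, not in μ.
D) Wrong — coverage applies to intervals containing μ, not to future x̄ values.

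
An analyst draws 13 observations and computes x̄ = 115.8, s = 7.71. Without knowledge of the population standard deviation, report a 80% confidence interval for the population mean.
(112.90, 118.70)

t-interval (σ unknown):
df = n - 1 = 12
t* = 1.356 for 80% confidence

Margin of error = t* · s/√n = 1.356 · 7.71/√13 = 2.90

CI: (112.90, 118.70)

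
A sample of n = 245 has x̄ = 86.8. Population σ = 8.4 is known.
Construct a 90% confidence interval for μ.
(85.92, 87.68)

z-interval (σ known):
z* = 1.645 for 90% confidence

Margin of error = z* · σ/√n = 1.645 · 8.4/√245 = 0.88

CI: (86.8 - 0.88, 86.8 + 0.88) = (85.92, 87.68)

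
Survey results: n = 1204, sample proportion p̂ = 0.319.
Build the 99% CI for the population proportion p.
(0.284, 0.354)

Proportion CI:
SE = √(p̂(1-p̂)/n) = √(0.319 · 0.681 / 1204) = 0.01343

z* = 2.576
Margin = z* · SE = 2.576 · 0.01343 = 0.0346

CI: 0.319 ± 0.0346 = (0.284, 0.354)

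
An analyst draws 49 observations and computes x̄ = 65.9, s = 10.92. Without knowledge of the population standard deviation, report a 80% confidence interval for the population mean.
(63.87, 67.93)

t-interval (σ unknown):
df = n - 1 = 48
t* = 1.299 for 80% confidence

Margin of error = t* · s/√n = 1.299 · 10.92/√49 = 2.03

CI: (63.87, 67.93)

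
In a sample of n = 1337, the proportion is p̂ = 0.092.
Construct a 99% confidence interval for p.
(0.072, 0.112)

Proportion CI:
SE = √(p̂(1-p̂)/n) = √(0.092 · 0.908 / 1337) = 0.00790

z* = 2.576
Margin = z* · SE = 2.576 · 0.00790 = 0.0204

CI: 0.092 ± 0.0204 = (0.072, 0.112)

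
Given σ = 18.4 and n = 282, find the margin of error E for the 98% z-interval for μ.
Margin of error = 2.55

Margin of error = z* · σ/√n
= 2.326 · 18.4/√282
= 2.326 · 18.4/16.7929
= 2.55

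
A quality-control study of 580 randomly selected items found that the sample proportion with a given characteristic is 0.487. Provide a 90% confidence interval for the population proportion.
(0.453, 0.521)

Proportion CI:
SE = √(p̂(1-p̂)/n) = √(0.487 · 0.513 / 580) = 0.02075

z* = 1.645
Margin = z* · SE = 1.645 · 0.02075 = 0.0341

CI: 0.487 ± 0.0341 = (0.453, 0.521)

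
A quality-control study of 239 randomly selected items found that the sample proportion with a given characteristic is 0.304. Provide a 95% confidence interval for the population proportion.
(0.246, 0.362)

Proportion CI:
SE = √(p̂(1-p̂)/n) = √(0.304 · 0.696 / 239) = 0.02975

z* = 1.960
Margin = z* · SE = 1.960 · 0.02975 = 0.0583

CI: 0.304 ± 0.0583 = (0.246, 0.362)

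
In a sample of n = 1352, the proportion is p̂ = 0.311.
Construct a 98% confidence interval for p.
(0.282, 0.340)

Proportion CI:
SE = √(p̂(1-p̂)/n) = √(0.311 · 0.689 / 1352) = 0.01259

z* = 2.326
Margin = z* · SE = 2.326 · 0.01259 = 0.0293

CI: 0.311 ± 0.0293 = (0.282, 0.340)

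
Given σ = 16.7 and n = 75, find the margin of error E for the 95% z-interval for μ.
Margin of error = 3.78

Margin of error = z* · σ/√n
= 1.960 · 16.7/√75
= 1.960 · 16.7/8.6603
= 3.78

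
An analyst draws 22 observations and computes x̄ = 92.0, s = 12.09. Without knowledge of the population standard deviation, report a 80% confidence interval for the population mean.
(88.59, 95.41)

t-interval (σ unknown):
df = n - 1 = 21
t* = 1.323 for 80% confidence

Margin of error = t* · s/√n = 1.323 · 12.09/√22 = 3.41

CI: (88.59, 95.41)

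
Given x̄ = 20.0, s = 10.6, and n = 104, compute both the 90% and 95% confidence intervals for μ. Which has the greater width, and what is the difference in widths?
95% CI is wider by 0.67

df = 103
90% CI: t* = 1.660, (18.27, 21.73), width = 2 · t* · s/√n = 3.45
95% CI: t* = 1.983, (17.94, 22.06), width = 2 · t* · s/√n = 4.12

The 95% CI is wider by 4.12 - 3.45 = 0.67.
Higher confidence requires a wider interval.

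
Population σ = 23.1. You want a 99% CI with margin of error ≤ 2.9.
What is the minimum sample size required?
n ≥ 422

For margin E ≤ 2.9:
n ≥ (z* · σ / E)²
n ≥ (2.576 · 23.1 / 2.9)²
n ≥ 421.04

Minimum n = 422 (rounding up)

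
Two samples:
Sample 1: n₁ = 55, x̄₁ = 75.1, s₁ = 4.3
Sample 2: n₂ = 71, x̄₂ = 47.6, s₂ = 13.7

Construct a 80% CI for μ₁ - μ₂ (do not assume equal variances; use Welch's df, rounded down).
(25.27, 29.73)

Difference: x̄₁ - x̄₂ = 27.50
SE = √(s₁²/n₁ + s₂²/n₂) = √(4.3²/55 + 13.7²/71) = 1.7262
df = 87.11 → 87 (Welch–Satterthwaite, rounded down)
t* = 1.291

CI: 27.50 ± 1.291 · 1.7262 = 27.50 ± 2.23 = (25.27, 29.73)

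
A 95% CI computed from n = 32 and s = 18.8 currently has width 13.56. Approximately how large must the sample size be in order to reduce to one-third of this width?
n ≈ 288

CI width ∝ 1/√n
To reduce width by factor 3, need √n to grow by 3 → need 3² = 9 times as many samples.

Current: n = 32, width = 13.56
New: n = 288, width ≈ 4.36

Width reduced by factor of 13.56/4.36 = 3.11.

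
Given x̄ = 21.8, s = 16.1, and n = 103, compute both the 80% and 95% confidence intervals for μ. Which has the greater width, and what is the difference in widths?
95% CI is wider by 2.20

df = 102
80% CI: t* = 1.290, (19.75, 23.85), width = 2 · t* · s/√n = 4.09
95% CI: t* = 1.983, (18.65, 24.95), width = 2 · t* · s/√n = 6.29

The 95% CI is wider by 6.29 - 4.09 = 2.20.
Higher confidence requires a wider interval.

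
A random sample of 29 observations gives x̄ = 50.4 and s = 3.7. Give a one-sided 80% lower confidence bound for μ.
μ ≥ 49.81

Lower bound (one-sided):
t* = 0.855 (one-sided for 80%)
Lower bound = x̄ - t* · s/√n = 50.4 - 0.855 · 3.7/√29 = 49.81

We are 80% confident that μ ≥ 49.81.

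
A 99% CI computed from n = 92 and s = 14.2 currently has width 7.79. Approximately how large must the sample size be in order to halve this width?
n ≈ 368

CI width ∝ 1/√n
To reduce width by factor 2, need √n to grow by 2 → need 2² = 4 times as many samples.

Current: n = 92, width = 7.79
New: n = 368, width ≈ 3.83

Width reduced by factor of 7.79/3.83 = 2.03.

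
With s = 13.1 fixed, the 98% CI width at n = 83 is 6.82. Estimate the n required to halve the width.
n ≈ 332

CI width ∝ 1/√n
To reduce width by factor 2, need √n to grow by 2 → need 2² = 4 times as many samples.

Current: n = 83, width = 6.82
New: n = 332, width ≈ 3.36

Width reduced by factor of 6.82/3.36 = 2.03.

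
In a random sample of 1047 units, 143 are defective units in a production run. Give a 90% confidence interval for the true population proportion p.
(0.119, 0.154)

Proportion CI:
p̂ = 143/1047 = 0.13658
SE = √(p̂(1-p̂)/n) = √(0.13658 · 0.86342 / 1047) = 0.01061

z* = 1.645
Margin = z* · SE = 1.645 · 0.01061 = 0.0175

CI: 0.13658 ± 0.0175 = (0.119, 0.154)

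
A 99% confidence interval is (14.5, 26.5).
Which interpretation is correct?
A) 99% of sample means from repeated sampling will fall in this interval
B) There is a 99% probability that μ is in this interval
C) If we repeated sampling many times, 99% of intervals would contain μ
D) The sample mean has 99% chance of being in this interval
C

A) Wrong — coverage applies to intervals containing μ, not to future x̄ values.
B) Wrong — μ is fixed; the randomness lives in the interval, not in μ.
C) Correct — this is the frequentist long-run coverage interpretation.
D) Wrong — x̄ is observed and sits in the interval by construction.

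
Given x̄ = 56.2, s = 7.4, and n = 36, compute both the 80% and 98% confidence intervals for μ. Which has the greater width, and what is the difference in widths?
98% CI is wider by 2.79

df = 35
80% CI: t* = 1.306, (54.59, 57.81), width = 2 · t* · s/√n = 3.22
98% CI: t* = 2.438, (53.19, 59.21), width = 2 · t* · s/√n = 6.01

The 98% CI is wider by 6.01 - 3.22 = 2.79.
Higher confidence requires a wider interval.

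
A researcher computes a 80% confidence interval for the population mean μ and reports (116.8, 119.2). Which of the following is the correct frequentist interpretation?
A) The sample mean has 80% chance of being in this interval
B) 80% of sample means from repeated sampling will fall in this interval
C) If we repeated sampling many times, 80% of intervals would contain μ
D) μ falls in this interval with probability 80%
C

A) Wrong — x̄ is observed and sits in the interval by construction.
B) Wrong — coverage applies to intervals containing μ, not to future x̄ values.
C) Correct — this is the frequentist long-run coverage interpretation.
D) Wrong — μ is fixed; the randomness lives in the interval, not in μ.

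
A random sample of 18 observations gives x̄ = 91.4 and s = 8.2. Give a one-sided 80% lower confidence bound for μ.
μ ≥ 89.73

Lower bound (one-sided):
t* = 0.863 (one-sided for 80%)
Lower bound = x̄ - t* · s/√n = 91.4 - 0.863 · 8.2/√18 = 89.73

We are 80% confident that μ ≥ 89.73.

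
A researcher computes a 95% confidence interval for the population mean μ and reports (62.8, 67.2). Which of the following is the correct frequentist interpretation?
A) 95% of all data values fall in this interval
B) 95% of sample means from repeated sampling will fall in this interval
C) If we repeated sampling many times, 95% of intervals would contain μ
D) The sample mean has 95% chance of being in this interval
C

A) Wrong — a CI is about the parameter μ, not individual data values.
B) Wrong — coverage applies to intervals containing μ, not to future x̄ values.
C) Correct — this is the frequentist long-run coverage interpretation.
D) Wrong — x̄ is observed and sits in the interval by construction.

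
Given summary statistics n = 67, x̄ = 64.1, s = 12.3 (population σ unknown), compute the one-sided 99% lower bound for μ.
μ ≥ 60.52

Lower bound (one-sided):
t* = 2.384 (one-sided for 99%)
Lower bound = x̄ - t* · s/√n = 64.1 - 2.384 · 12.3/√67 = 60.52

We are 99% confident that μ ≥ 60.52.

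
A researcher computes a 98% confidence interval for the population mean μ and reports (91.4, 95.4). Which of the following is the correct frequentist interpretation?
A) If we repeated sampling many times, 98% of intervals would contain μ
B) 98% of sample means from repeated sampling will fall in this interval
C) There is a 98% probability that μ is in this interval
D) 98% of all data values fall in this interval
A

A) Correct — this is the frequentist long-run coverage interpretation.
B) Wrong — coverage applies to intervals containing μ, not to future x̄ values.
C) Wrong — μ is fixed; the randomness lives in the interval, not in μ.
D) Wrong — a CI is about the parameter μ, not individual data values.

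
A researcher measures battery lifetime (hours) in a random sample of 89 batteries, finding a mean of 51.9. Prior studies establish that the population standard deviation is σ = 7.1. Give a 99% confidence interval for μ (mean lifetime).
(49.96, 53.84)

z-interval (σ known):
z* = 2.576 for 99% confidence

Margin of error = z* · σ/√n = 2.576 · 7.1/√89 = 1.94

CI: (51.9 - 1.94, 51.9 + 1.94) = (49.96, 53.84)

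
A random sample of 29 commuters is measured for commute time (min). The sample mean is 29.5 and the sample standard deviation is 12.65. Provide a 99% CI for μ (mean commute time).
(23.01, 35.99)

t-interval (σ unknown):
df = n - 1 = 28
t* = 2.763 for 99% confidence

Margin of error = t* · s/√n = 2.763 · 12.65/√29 = 6.49

CI: (23.01, 35.99)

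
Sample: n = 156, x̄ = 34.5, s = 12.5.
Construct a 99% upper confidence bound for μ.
μ ≤ 36.85

Upper bound (one-sided):
t* = 2.351 (one-sided for 99%)
Upper bound = x̄ + t* · s/√n = 34.5 + 2.351 · 12.5/√156 = 36.85

We are 99% confident that μ ≤ 36.85.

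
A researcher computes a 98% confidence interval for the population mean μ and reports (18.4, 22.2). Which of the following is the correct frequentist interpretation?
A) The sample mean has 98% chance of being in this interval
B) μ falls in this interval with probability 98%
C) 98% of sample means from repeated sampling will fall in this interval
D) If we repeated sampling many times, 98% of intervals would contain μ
D

A) Wrong — x̄ is observed and sits in the interval by construction.
B) Wrong — μ is fixed; the randomness lives in the interval, not in μ.
C) Wrong — coverage applies to intervals containing μ, not to future x̄ values.
D) Correct — this is the frequentist long-run coverage interpretation.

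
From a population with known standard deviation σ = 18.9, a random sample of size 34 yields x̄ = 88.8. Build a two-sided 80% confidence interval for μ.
(84.64, 92.96)

z-interval (σ known):
z* = 1.282 for 80% confidence

Margin of error = z* · σ/√n = 1.282 · 18.9/√34 = 4.16

CI: (88.8 - 4.16, 88.8 + 4.16) = (84.64, 92.96)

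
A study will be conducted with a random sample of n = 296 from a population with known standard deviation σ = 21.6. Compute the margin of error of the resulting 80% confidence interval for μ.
Margin of error = 1.61

Margin of error = z* · σ/√n
= 1.282 · 21.6/√296
= 1.282 · 21.6/17.2047
= 1.61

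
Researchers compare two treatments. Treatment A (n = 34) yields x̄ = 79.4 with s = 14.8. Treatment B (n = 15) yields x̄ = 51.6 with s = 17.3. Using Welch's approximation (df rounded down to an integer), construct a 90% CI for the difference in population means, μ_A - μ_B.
(18.99, 36.61)

Difference: x̄₁ - x̄₂ = 27.80
SE = √(s₁²/n₁ + s₂²/n₂) = √(14.8²/34 + 17.3²/15) = 5.1376
df = 23.46 → 23 (Welch–Satterthwaite, rounded down)
t* = 1.714

CI: 27.80 ± 1.714 · 5.1376 = 27.80 ± 8.81 = (18.99, 36.61)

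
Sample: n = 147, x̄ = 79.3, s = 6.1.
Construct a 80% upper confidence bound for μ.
μ ≤ 79.72

Upper bound (one-sided):
t* = 0.844 (one-sided for 80%)
Upper bound = x̄ + t* · s/√n = 79.3 + 0.844 · 6.1/√147 = 79.72

We are 80% confident that μ ≤ 79.72.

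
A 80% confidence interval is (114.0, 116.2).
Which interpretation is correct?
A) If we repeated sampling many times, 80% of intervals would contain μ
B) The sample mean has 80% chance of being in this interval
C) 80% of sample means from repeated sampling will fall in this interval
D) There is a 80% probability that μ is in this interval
A

A) Correct — this is the frequentist long-run coverage interpretation.
B) Wrong — x̄ is observed and sits in the interval by construction.
C) Wrong — coverage applies to intervals containing μ, not to future x̄ values.
D) Wrong — μ is fixed; the randomness lives in the interval, not in μ.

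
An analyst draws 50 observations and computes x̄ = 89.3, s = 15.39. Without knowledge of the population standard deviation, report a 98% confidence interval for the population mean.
(84.07, 94.53)

t-interval (σ unknown):
df = n - 1 = 49
t* = 2.405 for 98% confidence

Margin of error = t* · s/√n = 2.405 · 15.39/√50 = 5.23

CI: (84.07, 94.53)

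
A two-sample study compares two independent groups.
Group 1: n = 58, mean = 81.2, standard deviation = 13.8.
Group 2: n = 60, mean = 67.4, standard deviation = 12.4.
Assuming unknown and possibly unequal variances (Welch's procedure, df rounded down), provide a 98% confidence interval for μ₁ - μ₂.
(8.09, 19.51)

Difference: x̄₁ - x̄₂ = 13.80
SE = √(s₁²/n₁ + s₂²/n₂) = √(13.8²/58 + 12.4²/60) = 2.4179
df = 113.75 → 113 (Welch–Satterthwaite, rounded down)
t* = 2.360

CI: 13.80 ± 2.360 · 2.4179 = 13.80 ± 5.71 = (8.09, 19.51)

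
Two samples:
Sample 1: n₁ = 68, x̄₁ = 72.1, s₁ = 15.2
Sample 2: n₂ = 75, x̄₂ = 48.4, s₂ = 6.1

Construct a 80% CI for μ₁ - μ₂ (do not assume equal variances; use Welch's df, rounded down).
(21.15, 26.25)

Difference: x̄₁ - x̄₂ = 23.70
SE = √(s₁²/n₁ + s₂²/n₂) = √(15.2²/68 + 6.1²/75) = 1.9733
df = 86.33 → 86 (Welch–Satterthwaite, rounded down)
t* = 1.291

CI: 23.70 ± 1.291 · 1.9733 = 23.70 ± 2.55 = (21.15, 26.25)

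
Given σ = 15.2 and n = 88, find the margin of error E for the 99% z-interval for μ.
Margin of error = 4.17

Margin of error = z* · σ/√n
= 2.576 · 15.2/√88
= 2.576 · 15.2/9.3808
= 4.17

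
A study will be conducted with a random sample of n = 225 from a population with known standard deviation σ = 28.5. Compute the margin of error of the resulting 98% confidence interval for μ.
Margin of error = 4.42

Margin of error = z* · σ/√n
= 2.326 · 28.5/√225
= 2.326 · 28.5/15.0000
= 4.42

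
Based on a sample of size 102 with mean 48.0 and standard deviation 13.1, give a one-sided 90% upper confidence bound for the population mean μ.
μ ≤ 49.67

Upper bound (one-sided):
t* = 1.290 (one-sided for 90%)
Upper bound = x̄ + t* · s/√n = 48.0 + 1.290 · 13.1/√102 = 49.67

We are 90% confident that μ ≤ 49.67.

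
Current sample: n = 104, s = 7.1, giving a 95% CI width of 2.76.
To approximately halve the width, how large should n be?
n ≈ 416

CI width ∝ 1/√n
To reduce width by factor 2, need √n to grow by 2 → need 2² = 4 times as many samples.

Current: n = 104, width = 2.76
New: n = 416, width ≈ 1.37

Width reduced by factor of 2.76/1.37 = 2.01.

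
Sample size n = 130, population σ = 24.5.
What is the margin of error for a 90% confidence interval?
Margin of error = 3.53

Margin of error = z* · σ/√n
= 1.645 · 24.5/√130
= 1.645 · 24.5/11.4018
= 3.53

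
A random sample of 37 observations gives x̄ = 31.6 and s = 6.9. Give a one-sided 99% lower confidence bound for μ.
μ ≥ 28.84

Lower bound (one-sided):
t* = 2.434 (one-sided for 99%)
Lower bound = x̄ - t* · s/√n = 31.6 - 2.434 · 6.9/√37 = 28.84

We are 99% confident that μ ≥ 28.84.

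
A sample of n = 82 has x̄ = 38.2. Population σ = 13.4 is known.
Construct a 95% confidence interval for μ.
(35.30, 41.10)

z-interval (σ known):
z* = 1.960 for 95% confidence

Margin of error = z* · σ/√n = 1.960 · 13.4/√82 = 2.90

CI: (38.2 - 2.90, 38.2 + 2.90) = (35.30, 41.10)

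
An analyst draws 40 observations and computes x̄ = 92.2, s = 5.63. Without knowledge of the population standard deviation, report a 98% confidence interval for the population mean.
(90.04, 94.36)

t-interval (σ unknown):
df = n - 1 = 39
t* = 2.426 for 98% confidence

Margin of error = t* · s/√n = 2.426 · 5.63/√40 = 2.16

CI: (90.04, 94.36)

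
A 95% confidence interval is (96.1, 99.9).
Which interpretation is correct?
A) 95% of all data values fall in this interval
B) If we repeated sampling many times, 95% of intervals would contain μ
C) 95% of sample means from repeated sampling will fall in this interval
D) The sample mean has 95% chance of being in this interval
B

A) Wrong — a CI is about the parameter μ, not individual data values.
B) Correct — this is the frequentist long-run coverage interpretation.
C) Wrong — coverage applies to intervals containing μ, not to future x̄ values.
D) Wrong — x̄ is observed and sits in the interval by construction.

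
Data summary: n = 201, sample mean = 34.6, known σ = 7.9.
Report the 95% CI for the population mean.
(33.51, 35.69)

z-interval (σ known):
z* = 1.960 for 95% confidence

Margin of error = z* · σ/√n = 1.960 · 7.9/√201 = 1.09

CI: (34.6 - 1.09, 34.6 + 1.09) = (33.51, 35.69)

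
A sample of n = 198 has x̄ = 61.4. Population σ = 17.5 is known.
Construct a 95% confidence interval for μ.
(58.96, 63.84)

z-interval (σ known):
z* = 1.960 for 95% confidence

Margin of error = z* · σ/√n = 1.960 · 17.5/√198 = 2.44

CI: (61.4 - 2.44, 61.4 + 2.44) = (58.96, 63.84)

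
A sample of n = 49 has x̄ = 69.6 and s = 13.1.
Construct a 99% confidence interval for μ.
(64.58, 74.62)

t-interval (σ unknown):
df = n - 1 = 48
t* = 2.682 for 99% confidence

Margin of error = t* · s/√n = 2.682 · 13.1/√49 = 5.02

CI: (64.58, 74.62)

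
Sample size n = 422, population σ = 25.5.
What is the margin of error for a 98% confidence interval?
Margin of error = 2.89

Margin of error = z* · σ/√n
= 2.326 · 25.5/√422
= 2.326 · 25.5/20.5426
= 2.89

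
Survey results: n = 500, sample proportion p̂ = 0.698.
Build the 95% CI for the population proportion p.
(0.658, 0.738)

Proportion CI:
SE = √(p̂(1-p̂)/n) = √(0.698 · 0.302 / 500) = 0.02053

z* = 1.960
Margin = z* · SE = 1.960 · 0.02053 = 0.0402

CI: 0.698 ± 0.0402 = (0.658, 0.738)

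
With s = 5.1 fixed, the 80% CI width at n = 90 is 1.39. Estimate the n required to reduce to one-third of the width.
n ≈ 810

CI width ∝ 1/√n
To reduce width by factor 3, need √n to grow by 3 → need 3² = 9 times as many samples.

Current: n = 90, width = 1.39
New: n = 810, width ≈ 0.46

Width reduced by factor of 1.39/0.46 = 3.02.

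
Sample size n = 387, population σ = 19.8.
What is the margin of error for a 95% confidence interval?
Margin of error = 1.97

Margin of error = z* · σ/√n
= 1.960 · 19.8/√387
= 1.960 · 19.8/19.6723
= 1.97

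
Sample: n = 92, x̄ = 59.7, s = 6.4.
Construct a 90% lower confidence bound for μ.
μ ≥ 58.84

Lower bound (one-sided):
t* = 1.291 (one-sided for 90%)
Lower bound = x̄ - t* · s/√n = 59.7 - 1.291 · 6.4/√92 = 58.84

We are 90% confident that μ ≥ 58.84.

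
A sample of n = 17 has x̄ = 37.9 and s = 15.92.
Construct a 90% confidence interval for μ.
(31.16, 44.64)

t-interval (σ unknown):
df = n - 1 = 16
t* = 1.746 for 90% confidence

Margin of error = t* · s/√n = 1.746 · 15.92/√17 = 6.74

CI: (31.16, 44.64)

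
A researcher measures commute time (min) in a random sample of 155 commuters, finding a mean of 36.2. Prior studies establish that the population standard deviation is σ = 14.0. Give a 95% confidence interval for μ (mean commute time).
(34.00, 38.40)

z-interval (σ known):
z* = 1.960 for 95% confidence

Margin of error = z* · σ/√n = 1.960 · 14.0/√155 = 2.20

CI: (36.2 - 2.20, 36.2 + 2.20) = (34.00, 38.40)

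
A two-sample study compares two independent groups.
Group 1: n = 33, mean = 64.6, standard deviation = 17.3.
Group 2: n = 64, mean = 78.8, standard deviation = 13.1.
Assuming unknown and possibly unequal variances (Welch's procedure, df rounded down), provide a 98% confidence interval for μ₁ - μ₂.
(-22.43, -5.97)

Difference: x̄₁ - x̄₂ = -14.20
SE = √(s₁²/n₁ + s₂²/n₂) = √(17.3²/33 + 13.1²/64) = 3.4279
df = 51.44 → 51 (Welch–Satterthwaite, rounded down)
t* = 2.402

CI: -14.20 ± 2.402 · 3.4279 = -14.20 ± 8.23 = (-22.43, -5.97)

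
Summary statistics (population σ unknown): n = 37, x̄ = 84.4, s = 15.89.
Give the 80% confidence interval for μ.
(80.99, 87.81)

t-interval (σ unknown):
df = n - 1 = 36
t* = 1.306 for 80% confidence

Margin of error = t* · s/√n = 1.306 · 15.89/√37 = 3.41

CI: (80.99, 87.81)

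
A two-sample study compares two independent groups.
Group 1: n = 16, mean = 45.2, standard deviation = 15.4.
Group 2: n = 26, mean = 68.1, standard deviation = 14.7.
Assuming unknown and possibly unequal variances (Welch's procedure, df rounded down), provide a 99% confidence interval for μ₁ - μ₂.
(-36.13, -9.67)

Difference: x̄₁ - x̄₂ = -22.90
SE = √(s₁²/n₁ + s₂²/n₂) = √(15.4²/16 + 14.7²/26) = 4.8097
df = 30.74 → 30 (Welch–Satterthwaite, rounded down)
t* = 2.750

CI: -22.90 ± 2.750 · 4.8097 = -22.90 ± 13.23 = (-36.13, -9.67)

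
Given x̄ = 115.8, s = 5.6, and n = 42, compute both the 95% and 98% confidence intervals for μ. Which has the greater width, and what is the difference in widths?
98% CI is wider by 0.69

df = 41
95% CI: t* = 2.020, (114.05, 117.55), width = 2 · t* · s/√n = 3.49
98% CI: t* = 2.421, (113.71, 117.89), width = 2 · t* · s/√n = 4.18

The 98% CI is wider by 4.18 - 3.49 = 0.69.
Higher confidence requires a wider interval.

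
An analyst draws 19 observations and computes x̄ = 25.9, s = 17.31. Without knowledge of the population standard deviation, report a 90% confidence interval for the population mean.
(19.01, 32.79)

t-interval (σ unknown):
df = n - 1 = 18
t* = 1.734 for 90% confidence

Margin of error = t* · s/√n = 1.734 · 17.31/√19 = 6.89

CI: (19.01, 32.79)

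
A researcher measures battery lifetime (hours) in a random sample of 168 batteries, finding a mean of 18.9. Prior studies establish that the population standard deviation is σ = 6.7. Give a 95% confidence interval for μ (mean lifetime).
(17.89, 19.91)

z-interval (σ known):
z* = 1.960 for 95% confidence

Margin of error = z* · σ/√n = 1.960 · 6.7/√168 = 1.01

CI: (18.9 - 1.01, 18.9 + 1.01) = (17.89, 19.91)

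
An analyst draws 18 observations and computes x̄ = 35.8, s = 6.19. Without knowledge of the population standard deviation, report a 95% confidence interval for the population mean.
(32.72, 38.88)

t-interval (σ unknown):
df = n - 1 = 17
t* = 2.110 for 95% confidence

Margin of error = t* · s/√n = 2.110 · 6.19/√18 = 3.08

CI: (32.72, 38.88)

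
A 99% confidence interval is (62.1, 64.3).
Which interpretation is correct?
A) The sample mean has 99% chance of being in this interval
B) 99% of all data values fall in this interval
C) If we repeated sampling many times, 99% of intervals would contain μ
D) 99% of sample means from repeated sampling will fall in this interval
C

A) Wrong — x̄ is observed and sits in the interval by construction.
B) Wrong — a CI is about the parameter μ, not individual data values.
C) Correct — this is the frequentist long-run coverage interpretation.
D) Wrong — coverage applies to intervals containing μ, not to future x̄ values.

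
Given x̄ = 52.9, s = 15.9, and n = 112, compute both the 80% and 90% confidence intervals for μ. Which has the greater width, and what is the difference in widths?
90% CI is wider by 1.11

df = 111
80% CI: t* = 1.289, (50.96, 54.84), width = 2 · t* · s/√n = 3.87
90% CI: t* = 1.659, (50.41, 55.39), width = 2 · t* · s/√n = 4.98

The 90% CI is wider by 4.98 - 3.87 = 1.11.
Higher confidence requires a wider interval.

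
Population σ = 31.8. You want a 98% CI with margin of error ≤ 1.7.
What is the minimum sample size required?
n ≥ 1894

For margin E ≤ 1.7:
n ≥ (z* · σ / E)²
n ≥ (2.326 · 31.8 / 1.7)²
n ≥ 1893.11

Minimum n = 1894 (rounding up)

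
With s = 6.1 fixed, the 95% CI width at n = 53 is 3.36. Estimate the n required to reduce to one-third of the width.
n ≈ 477

CI width ∝ 1/√n
To reduce width by factor 3, need √n to grow by 3 → need 3² = 9 times as many samples.

Current: n = 53, width = 3.36
New: n = 477, width ≈ 1.10

Width reduced by factor of 3.36/1.10 = 3.05.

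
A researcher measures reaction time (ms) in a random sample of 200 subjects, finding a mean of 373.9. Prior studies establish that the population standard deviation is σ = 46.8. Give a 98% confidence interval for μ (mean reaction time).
(366.20, 381.60)

z-interval (σ known):
z* = 2.326 for 98% confidence

Margin of error = z* · σ/√n = 2.326 · 46.8/√200 = 7.70

CI: (373.9 - 7.70, 373.9 + 7.70) = (366.20, 381.60)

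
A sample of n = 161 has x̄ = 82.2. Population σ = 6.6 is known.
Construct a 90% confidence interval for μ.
(81.34, 83.06)

z-interval (σ known):
z* = 1.645 for 90% confidence

Margin of error = z* · σ/√n = 1.645 · 6.6/√161 = 0.86

CI: (82.2 - 0.86, 82.2 + 0.86) = (81.34, 83.06)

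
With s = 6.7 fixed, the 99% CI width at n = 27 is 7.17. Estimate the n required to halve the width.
n ≈ 108

CI width ∝ 1/√n
To reduce width by factor 2, need √n to grow by 2 → need 2² = 4 times as many samples.

Current: n = 27, width = 7.17
New: n = 108, width ≈ 3.38

Width reduced by factor of 7.17/3.38 = 2.12.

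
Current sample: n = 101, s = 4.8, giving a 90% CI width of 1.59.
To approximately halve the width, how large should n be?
n ≈ 404

CI width ∝ 1/√n
To reduce width by factor 2, need √n to grow by 2 → need 2² = 4 times as many samples.

Current: n = 101, width = 1.59
New: n = 404, width ≈ 0.79

Width reduced by factor of 1.59/0.79 = 2.01.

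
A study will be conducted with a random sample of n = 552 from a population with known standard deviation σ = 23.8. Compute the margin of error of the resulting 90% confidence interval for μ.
Margin of error = 1.67

Margin of error = z* · σ/√n
= 1.645 · 23.8/√552
= 1.645 · 23.8/23.4947
= 1.67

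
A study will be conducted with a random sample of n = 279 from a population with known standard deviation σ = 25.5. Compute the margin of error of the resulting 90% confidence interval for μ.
Margin of error = 2.51

Margin of error = z* · σ/√n
= 1.645 · 25.5/√279
= 1.645 · 25.5/16.7033
= 2.51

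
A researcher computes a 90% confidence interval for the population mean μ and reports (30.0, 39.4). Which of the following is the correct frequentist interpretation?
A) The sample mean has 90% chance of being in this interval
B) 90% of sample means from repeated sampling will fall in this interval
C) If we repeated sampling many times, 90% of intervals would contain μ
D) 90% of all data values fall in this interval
C

A) Wrong — x̄ is observed and sits in the interval by construction.
B) Wrong — coverage applies to intervals containing μ, not to future x̄ values.
C) Correct — this is the frequentist long-run coverage interpretation.
D) Wrong — a CI is about the parameter μ, not individual data values.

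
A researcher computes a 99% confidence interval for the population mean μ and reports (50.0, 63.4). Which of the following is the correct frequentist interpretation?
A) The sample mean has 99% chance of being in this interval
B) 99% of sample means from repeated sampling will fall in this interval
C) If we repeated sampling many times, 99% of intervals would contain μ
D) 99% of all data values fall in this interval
C

A) Wrong — x̄ is observed and sits in the interval by construction.
B) Wrong — coverage applies to intervals containing μ, not to future x̄ values.
C) Correct — this is the frequentist long-run coverage interpretation.
D) Wrong — a CI is about the parameter μ, not individual data values.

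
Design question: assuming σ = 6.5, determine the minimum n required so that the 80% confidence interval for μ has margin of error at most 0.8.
n ≥ 109

For margin E ≤ 0.8:
n ≥ (z* · σ / E)²
n ≥ (1.282 · 6.5 / 0.8)²
n ≥ 108.50

Minimum n = 109 (rounding up)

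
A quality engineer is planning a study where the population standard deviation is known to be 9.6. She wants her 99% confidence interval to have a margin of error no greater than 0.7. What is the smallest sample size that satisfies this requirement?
n ≥ 1249

For margin E ≤ 0.7:
n ≥ (z* · σ / E)²
n ≥ (2.576 · 9.6 / 0.7)²
n ≥ 1248.07

Minimum n = 1249 (rounding up)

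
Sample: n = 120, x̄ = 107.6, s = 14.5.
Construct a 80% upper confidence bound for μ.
μ ≤ 108.72

Upper bound (one-sided):
t* = 0.845 (one-sided for 80%)
Upper bound = x̄ + t* · s/√n = 107.6 + 0.845 · 14.5/√120 = 108.72

We are 80% confident that μ ≤ 108.72.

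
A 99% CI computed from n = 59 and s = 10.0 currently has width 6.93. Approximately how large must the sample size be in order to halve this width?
n ≈ 236

CI width ∝ 1/√n
To reduce width by factor 2, need √n to grow by 2 → need 2² = 4 times as many samples.

Current: n = 59, width = 6.93
New: n = 236, width ≈ 3.38

Width reduced by factor of 6.93/3.38 = 2.05.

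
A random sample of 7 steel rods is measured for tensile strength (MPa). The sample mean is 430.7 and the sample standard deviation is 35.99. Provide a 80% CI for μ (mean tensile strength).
(411.11, 450.29)

t-interval (σ unknown):
df = n - 1 = 6
t* = 1.440 for 80% confidence

Margin of error = t* · s/√n = 1.440 · 35.99/√7 = 19.59

CI: (411.11, 450.29)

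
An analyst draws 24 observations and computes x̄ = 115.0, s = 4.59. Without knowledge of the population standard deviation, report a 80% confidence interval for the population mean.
(113.76, 116.24)

t-interval (σ unknown):
df = n - 1 = 23
t* = 1.319 for 80% confidence

Margin of error = t* · s/√n = 1.319 · 4.59/√24 = 1.24

CI: (113.76, 116.24)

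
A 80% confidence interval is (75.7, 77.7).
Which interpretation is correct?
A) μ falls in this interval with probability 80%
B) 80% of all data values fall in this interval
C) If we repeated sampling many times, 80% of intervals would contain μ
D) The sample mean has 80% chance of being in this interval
C

A) Wrong — μ is fixed; the randomness lives in the interval, not in μ.
B) Wrong — a CI is about the parameter μ, not individual data values.
C) Correct — this is the frequentist long-run coverage interpretation.
D) Wrong — x̄ is observed and sits in the interval by construction.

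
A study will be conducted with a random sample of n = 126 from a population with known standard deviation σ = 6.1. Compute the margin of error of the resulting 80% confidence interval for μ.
Margin of error = 0.70

Margin of error = z* · σ/√n
= 1.282 · 6.1/√126
= 1.282 · 6.1/11.2250
= 0.70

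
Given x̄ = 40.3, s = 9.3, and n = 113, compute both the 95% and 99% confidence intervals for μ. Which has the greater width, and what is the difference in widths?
99% CI is wider by 1.11

df = 112
95% CI: t* = 1.981, (38.57, 42.03), width = 2 · t* · s/√n = 3.47
99% CI: t* = 2.620, (38.01, 42.59), width = 2 · t* · s/√n = 4.58

The 99% CI is wider by 4.58 - 3.47 = 1.11.
Higher confidence requires a wider interval.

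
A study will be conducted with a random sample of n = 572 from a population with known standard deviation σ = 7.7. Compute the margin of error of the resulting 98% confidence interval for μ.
Margin of error = 0.75

Margin of error = z* · σ/√n
= 2.326 · 7.7/√572
= 2.326 · 7.7/23.9165
= 0.75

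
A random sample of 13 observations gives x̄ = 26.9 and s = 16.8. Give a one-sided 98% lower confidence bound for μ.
μ ≥ 16.17

Lower bound (one-sided):
t* = 2.303 (one-sided for 98%)
Lower bound = x̄ - t* · s/√n = 26.9 - 2.303 · 16.8/√13 = 16.17

We are 98% confident that μ ≥ 16.17.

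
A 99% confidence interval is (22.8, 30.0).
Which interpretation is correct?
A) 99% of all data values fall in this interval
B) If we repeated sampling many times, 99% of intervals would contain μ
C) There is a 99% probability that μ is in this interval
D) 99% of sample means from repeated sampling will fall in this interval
B

A) Wrong — a CI is about the parameter μ, not individual data values.
B) Correct — this is the frequentist long-run coverage interpretation.
C) Wrong — μ is fixed; the randomness lives in the interval, not in μ.
D) Wrong — coverage applies to intervals containing μ, not to future x̄ values.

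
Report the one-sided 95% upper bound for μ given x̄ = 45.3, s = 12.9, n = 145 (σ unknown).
μ ≤ 47.07

Upper bound (one-sided):
t* = 1.656 (one-sided for 95%)
Upper bound = x̄ + t* · s/√n = 45.3 + 1.656 · 12.9/√145 = 47.07

We are 95% confident that μ ≤ 47.07.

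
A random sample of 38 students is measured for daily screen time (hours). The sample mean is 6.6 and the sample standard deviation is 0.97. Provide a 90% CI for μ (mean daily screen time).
(6.33, 6.87)

t-interval (σ unknown):
df = n - 1 = 37
t* = 1.687 for 90% confidence

Margin of error = t* · s/√n = 1.687 · 0.97/√38 = 0.27

CI: (6.33, 6.87)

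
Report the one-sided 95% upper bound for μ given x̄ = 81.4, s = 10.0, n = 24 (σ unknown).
μ ≤ 84.90

Upper bound (one-sided):
t* = 1.714 (one-sided for 95%)
Upper bound = x̄ + t* · s/√n = 81.4 + 1.714 · 10.0/√24 = 84.90

We are 95% confident that μ ≤ 84.90.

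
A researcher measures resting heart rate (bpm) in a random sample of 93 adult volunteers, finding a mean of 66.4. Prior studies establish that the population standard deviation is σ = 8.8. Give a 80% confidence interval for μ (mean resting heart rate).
(65.23, 67.57)

z-interval (σ known):
z* = 1.282 for 80% confidence

Margin of error = z* · σ/√n = 1.282 · 8.8/√93 = 1.17

CI: (66.4 - 1.17, 66.4 + 1.17) = (65.23, 67.57)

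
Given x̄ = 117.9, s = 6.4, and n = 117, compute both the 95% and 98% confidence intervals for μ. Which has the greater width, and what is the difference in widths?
98% CI is wider by 0.45

df = 116
95% CI: t* = 1.981, (116.73, 119.07), width = 2 · t* · s/√n = 2.34
98% CI: t* = 2.359, (116.50, 119.30), width = 2 · t* · s/√n = 2.79

The 98% CI is wider by 2.79 - 2.34 = 0.45.
Higher confidence requires a wider interval.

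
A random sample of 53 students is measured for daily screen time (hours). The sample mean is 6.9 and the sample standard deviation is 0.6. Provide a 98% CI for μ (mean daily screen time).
(6.70, 7.10)

t-interval (σ unknown):
df = n - 1 = 52
t* = 2.400 for 98% confidence

Margin of error = t* · s/√n = 2.400 · 0.6/√53 = 0.20

CI: (6.70, 7.10)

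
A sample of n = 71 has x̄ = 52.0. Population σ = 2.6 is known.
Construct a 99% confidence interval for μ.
(51.21, 52.79)

z-interval (σ known):
z* = 2.576 for 99% confidence

Margin of error = z* · σ/√n = 2.576 · 2.6/√71 = 0.79

CI: (52.0 - 0.79, 52.0 + 0.79) = (51.21, 52.79)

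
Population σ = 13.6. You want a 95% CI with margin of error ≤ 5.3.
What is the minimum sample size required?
n ≥ 26

For margin E ≤ 5.3:
n ≥ (z* · σ / E)²
n ≥ (1.960 · 13.6 / 5.3)²
n ≥ 25.30

Minimum n = 26 (rounding up)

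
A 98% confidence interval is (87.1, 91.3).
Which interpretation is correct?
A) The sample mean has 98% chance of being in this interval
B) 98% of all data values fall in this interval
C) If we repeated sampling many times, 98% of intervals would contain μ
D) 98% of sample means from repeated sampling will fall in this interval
C

A) Wrong — x̄ is observed and sits in the interval by construction.
B) Wrong — a CI is about the parameter μ, not individual data values.
C) Correct — this is the frequentist long-run coverage interpretation.
D) Wrong — coverage applies to intervals containing μ, not to future x̄ values.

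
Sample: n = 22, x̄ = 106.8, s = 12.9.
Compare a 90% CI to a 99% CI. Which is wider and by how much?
99% CI is wider by 6.10

df = 21
90% CI: t* = 1.721, (102.07, 111.53), width = 2 · t* · s/√n = 9.47
99% CI: t* = 2.831, (99.01, 114.59), width = 2 · t* · s/√n = 15.57

The 99% CI is wider by 15.57 - 9.47 = 6.10.
Higher confidence requires a wider interval.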